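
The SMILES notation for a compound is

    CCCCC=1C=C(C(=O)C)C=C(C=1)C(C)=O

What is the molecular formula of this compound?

C14H18O2

Walk through each heavy atom and fill implicit hydrogens from standard valence (C 4, N 3, O 2, S 2, halogen 1):
  atom 1: C, bond orders sum to 1 (valence 4) → 3 H
  atom 2: C, bond orders sum to 2 (valence 4) → 2 H
  atom 3: C, bond orders sum to 2 (valence 4) → 2 H
  atom 4: C, bond orders sum to 2 (valence 4) → 2 H
  atom 5: C, bond orders sum to 4 (valence 4) → 0 H
  atom 6: C, bond orders sum to 3 (valence 4) → 1 H
  atom 7: C, bond orders sum to 4 (valence 4) → 0 H
  atom 8: C, bond orders sum to 4 (valence 4) → 0 H
  atom 9: O, bond orders sum to 2 (valence 2) → 0 H
  atom 10: C, bond orders sum to 1 (valence 4) → 3 H
  atom 11: C, bond orders sum to 3 (valence 4) → 1 H
  atom 12: C, bond orders sum to 4 (valence 4) → 0 H
  atom 13: C, bond orders sum to 3 (valence 4) → 1 H
  atom 14: C, bond orders sum to 4 (valence 4) → 0 H
  atom 15: C, bond orders sum to 1 (valence 4) → 3 H
  atom 16: O, bond orders sum to 2 (valence 2) → 0 H
Totals → C:14, H:18, O:2.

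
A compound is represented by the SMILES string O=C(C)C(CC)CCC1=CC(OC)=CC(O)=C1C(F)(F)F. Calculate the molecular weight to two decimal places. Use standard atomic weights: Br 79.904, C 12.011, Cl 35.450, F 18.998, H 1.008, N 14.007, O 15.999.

First, the molecular formula is C15H19F3O3 (counting implicit H from valence).
  C: 15 × 12.011 = 180.165
  F: 3 × 18.998 = 56.994
  H: 19 × 1.008 = 19.152
  O: 3 × 15.999 = 47.997
Sum: 15×12.011 + 3×18.998 + 19×1.008 + 3×15.999 = 304.308 → 304.31 g/mol.

304.31 g/mol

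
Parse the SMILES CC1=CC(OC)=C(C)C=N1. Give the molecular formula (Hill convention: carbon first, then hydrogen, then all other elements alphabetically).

Walk through each heavy atom and fill implicit hydrogens from standard valence (C 4, N 3, O 2, S 2, halogen 1):
  atom 1: C, bond orders sum to 1 (valence 4) → 3 H
  atom 2: C, bond orders sum to 4 (valence 4) → 0 H
  atom 3: C, bond orders sum to 3 (valence 4) → 1 H
  atom 4: C, bond orders sum to 4 (valence 4) → 0 H
  atom 5: O, bond orders sum to 2 (valence 2) → 0 H
  atom 6: C, bond orders sum to 1 (valence 4) → 3 H
  atom 7: C, bond orders sum to 4 (valence 4) → 0 H
  atom 8: C, bond orders sum to 1 (valence 4) → 3 H
  atom 9: C, bond orders sum to 3 (valence 4) → 1 H
  atom 10: N, bond orders sum to 3 (valence 3) → 0 H
Totals → C:8, H:11, N:1, O:1.
In Hill order: C8H11NO.

C8H11NO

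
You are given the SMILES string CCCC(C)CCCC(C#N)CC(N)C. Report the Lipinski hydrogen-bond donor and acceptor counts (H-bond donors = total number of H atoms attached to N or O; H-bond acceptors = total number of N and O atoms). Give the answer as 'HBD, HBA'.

2, 2

Donors: find every N or O and count the H atoms it carries.
  atom 11 (N): bond orders sum to 3 → 0 H
  atom 14 (N): bond orders sum to 1 → 2 H
Lipinski HBD = 2.
Acceptors: N atoms = 2, O atoms = 0 → HBA = 2.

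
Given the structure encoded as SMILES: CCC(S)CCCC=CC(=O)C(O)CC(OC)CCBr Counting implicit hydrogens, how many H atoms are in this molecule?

27

Walk through each heavy atom and fill implicit hydrogens from standard valence (C 4, N 3, O 2, S 2, halogen 1):
  atom 1: C, bond orders sum to 1 (valence 4) → 3 H
  atom 2: C, bond orders sum to 2 (valence 4) → 2 H
  atom 3: C, bond orders sum to 3 (valence 4) → 1 H
  atom 4: S, bond orders sum to 1 (valence 2) → 1 H
  atom 5: C, bond orders sum to 2 (valence 4) → 2 H
  atom 6: C, bond orders sum to 2 (valence 4) → 2 H
  atom 7: C, bond orders sum to 2 (valence 4) → 2 H
  atom 8: C, bond orders sum to 3 (valence 4) → 1 H
  atom 9: C, bond orders sum to 3 (valence 4) → 1 H
  atom 10: C, bond orders sum to 4 (valence 4) → 0 H
  atom 11: O, bond orders sum to 2 (valence 2) → 0 H
  atom 12: C, bond orders sum to 3 (valence 4) → 1 H
  atom 13: O, bond orders sum to 1 (valence 2) → 1 H
  atom 14: C, bond orders sum to 2 (valence 4) → 2 H
  atom 15: C, bond orders sum to 3 (valence 4) → 1 H
  atom 16: O, bond orders sum to 2 (valence 2) → 0 H
  atom 17: C, bond orders sum to 1 (valence 4) → 3 H
  atom 18: C, bond orders sum to 2 (valence 4) → 2 H
  atom 19: C, bond orders sum to 2 (valence 4) → 2 H
  atom 20: Br (halogen, monovalent) → 0 H
Total hydrogens: 27.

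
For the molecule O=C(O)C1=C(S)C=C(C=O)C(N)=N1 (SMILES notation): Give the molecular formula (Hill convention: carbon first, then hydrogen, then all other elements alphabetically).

C7H6N2O3S

Walk through each heavy atom and fill implicit hydrogens from standard valence (C 4, N 3, O 2, S 2, halogen 1):
  atom 1: O, bond orders sum to 2 (valence 2) → 0 H
  atom 2: C, bond orders sum to 4 (valence 4) → 0 H
  atom 3: O, bond orders sum to 1 (valence 2) → 1 H
  atom 4: C, bond orders sum to 4 (valence 4) → 0 H
  atom 5: C, bond orders sum to 4 (valence 4) → 0 H
  atom 6: S, bond orders sum to 1 (valence 2) → 1 H
  atom 7: C, bond orders sum to 3 (valence 4) → 1 H
  atom 8: C, bond orders sum to 4 (valence 4) → 0 H
  atom 9: C, bond orders sum to 3 (valence 4) → 1 H
  atom 10: O, bond orders sum to 2 (valence 2) → 0 H
  atom 11: C, bond orders sum to 4 (valence 4) → 0 H
  atom 12: N, bond orders sum to 1 (valence 3) → 2 H
  atom 13: N, bond orders sum to 3 (valence 3) → 0 H
Totals → C:7, H:6, N:2, O:3, S:1.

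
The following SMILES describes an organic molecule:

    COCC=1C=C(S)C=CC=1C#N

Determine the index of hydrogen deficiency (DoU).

6

Degree of unsaturation = (number of rings) + (number of π bonds).
Ring closures in the SMILES: 1.
π bonds: 3 double bonds (each 1 DoU), 1 triple bond (each 2 DoU) → 5 DoU from unsaturation.
Total DoU = 1 + 5 = 6.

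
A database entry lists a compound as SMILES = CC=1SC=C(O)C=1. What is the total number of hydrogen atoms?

Walk through each heavy atom and fill implicit hydrogens from standard valence (C 4, N 3, O 2, S 2, halogen 1):
  atom 1: C, bond orders sum to 1 (valence 4) → 3 H
  atom 2: C, bond orders sum to 4 (valence 4) → 0 H
  atom 3: S, bond orders sum to 2 (valence 2) → 0 H
  atom 4: C, bond orders sum to 3 (valence 4) → 1 H
  atom 5: C, bond orders sum to 4 (valence 4) → 0 H
  atom 6: O, bond orders sum to 1 (valence 2) → 1 H
  atom 7: C, bond orders sum to 3 (valence 4) → 1 H
Total hydrogens: 6.

6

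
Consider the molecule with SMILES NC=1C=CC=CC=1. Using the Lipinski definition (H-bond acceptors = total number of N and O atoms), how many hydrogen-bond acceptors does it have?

1

N atoms: 1; O atoms: 0.
Lipinski HBA = 1 + 0 = 1.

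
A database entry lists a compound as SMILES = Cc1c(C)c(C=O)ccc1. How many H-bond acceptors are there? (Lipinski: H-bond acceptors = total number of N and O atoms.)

N atoms: 0; O atoms: 1.
Lipinski HBA = 0 + 1 = 1.

1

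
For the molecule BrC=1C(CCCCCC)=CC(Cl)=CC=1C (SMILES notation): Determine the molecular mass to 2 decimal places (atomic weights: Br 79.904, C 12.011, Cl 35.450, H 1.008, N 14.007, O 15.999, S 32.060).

First, the molecular formula is C13H18BrCl (counting implicit H from valence).
  Br: 1 × 79.904 = 79.904
  C: 13 × 12.011 = 156.143
  Cl: 1 × 35.450 = 35.450
  H: 18 × 1.008 = 18.144
Sum: 1×79.904 + 13×12.011 + 1×35.450 + 18×1.008 = 289.641 → 289.64 g/mol.

289.64 g/mol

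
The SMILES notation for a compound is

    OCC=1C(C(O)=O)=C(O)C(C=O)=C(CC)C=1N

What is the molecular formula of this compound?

C11H13NO5

Walk through each heavy atom and fill implicit hydrogens from standard valence (C 4, N 3, O 2, S 2, halogen 1):
  atom 1: O, bond orders sum to 1 (valence 2) → 1 H
  atom 2: C, bond orders sum to 2 (valence 4) → 2 H
  atom 3: C, bond orders sum to 4 (valence 4) → 0 H
  atom 4: C, bond orders sum to 4 (valence 4) → 0 H
  atom 5: C, bond orders sum to 4 (valence 4) → 0 H
  atom 6: O, bond orders sum to 1 (valence 2) → 1 H
  atom 7: O, bond orders sum to 2 (valence 2) → 0 H
  atom 8: C, bond orders sum to 4 (valence 4) → 0 H
  atom 9: O, bond orders sum to 1 (valence 2) → 1 H
  atom 10: C, bond orders sum to 4 (valence 4) → 0 H
  atom 11: C, bond orders sum to 3 (valence 4) → 1 H
  atom 12: O, bond orders sum to 2 (valence 2) → 0 H
  atom 13: C, bond orders sum to 4 (valence 4) → 0 H
  atom 14: C, bond orders sum to 2 (valence 4) → 2 H
  atom 15: C, bond orders sum to 1 (valence 4) → 3 H
  atom 16: C, bond orders sum to 4 (valence 4) → 0 H
  atom 17: N, bond orders sum to 1 (valence 3) → 2 H
Totals → C:11, H:13, N:1, O:5.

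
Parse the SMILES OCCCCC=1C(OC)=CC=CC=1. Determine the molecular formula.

C11H16O2

Walk through each heavy atom and fill implicit hydrogens from standard valence (C 4, N 3, O 2, S 2, halogen 1):
  atom 1: O, bond orders sum to 1 (valence 2) → 1 H
  atom 2: C, bond orders sum to 2 (valence 4) → 2 H
  atom 3: C, bond orders sum to 2 (valence 4) → 2 H
  atom 4: C, bond orders sum to 2 (valence 4) → 2 H
  atom 5: C, bond orders sum to 2 (valence 4) → 2 H
  atom 6: C, bond orders sum to 4 (valence 4) → 0 H
  atom 7: C, bond orders sum to 4 (valence 4) → 0 H
  atom 8: O, bond orders sum to 2 (valence 2) → 0 H
  atom 9: C, bond orders sum to 1 (valence 4) → 3 H
  atom 10: C, bond orders sum to 3 (valence 4) → 1 H
  atom 11: C, bond orders sum to 3 (valence 4) → 1 H
  atom 12: C, bond orders sum to 3 (valence 4) → 1 H
  atom 13: C, bond orders sum to 3 (valence 4) → 1 H
Totals → C:11, H:16, O:2.
In Hill order: C11H16O2.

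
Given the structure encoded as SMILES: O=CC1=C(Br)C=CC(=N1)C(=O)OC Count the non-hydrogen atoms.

Every atom symbol written in the SMILES (organic subset) is one heavy atom; implicit H are not written.
Heavy atoms by element → Br:1, C:8, N:1, O:3.
Total: 13.

13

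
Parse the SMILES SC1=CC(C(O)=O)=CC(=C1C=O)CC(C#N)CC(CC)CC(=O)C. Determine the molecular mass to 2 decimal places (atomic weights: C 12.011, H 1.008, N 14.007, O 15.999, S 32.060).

347.43 g/mol

First, the molecular formula is C18H21NO4S (counting implicit H from valence).
  C: 18 × 12.011 = 216.198
  H: 21 × 1.008 = 21.168
  N: 1 × 14.007 = 14.007
  O: 4 × 15.999 = 63.996
  S: 1 × 32.060 = 32.060
Sum: 18×12.011 + 21×1.008 + 1×14.007 + 4×15.999 + 1×32.060 = 347.429 → 347.43 g/mol.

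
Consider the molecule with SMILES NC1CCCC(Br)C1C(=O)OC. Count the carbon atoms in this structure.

8

Count every carbon token in the SMILES (each C, including those in ring-closure positions and inside branches).
Carbon count: 8.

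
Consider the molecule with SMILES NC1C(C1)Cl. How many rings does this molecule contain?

In SMILES, each pair of matching ring-closure digits denotes one ring-closing bond; the number of such bonds equals the number of independent rings.
Ring-closure bonds here: 1.

1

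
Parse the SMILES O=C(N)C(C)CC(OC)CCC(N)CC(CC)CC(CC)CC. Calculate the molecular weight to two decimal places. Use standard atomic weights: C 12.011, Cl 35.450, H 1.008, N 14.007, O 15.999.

First, the molecular formula is C19H40N2O2 (counting implicit H from valence).
  C: 19 × 12.011 = 228.209
  H: 40 × 1.008 = 40.320
  N: 2 × 14.007 = 28.014
  O: 2 × 15.999 = 31.998
Sum: 19×12.011 + 40×1.008 + 2×14.007 + 2×15.999 = 328.541 → 328.54 g/mol.

328.54 g/mol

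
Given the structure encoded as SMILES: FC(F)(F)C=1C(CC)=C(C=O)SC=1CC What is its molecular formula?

Walk through each heavy atom and fill implicit hydrogens from standard valence (C 4, N 3, O 2, S 2, halogen 1):
  atom 1: F (halogen, monovalent) → 0 H
  atom 2: C, bond orders sum to 4 (valence 4) → 0 H
  atom 3: F (halogen, monovalent) → 0 H
  atom 4: F (halogen, monovalent) → 0 H
  atom 5: C, bond orders sum to 4 (valence 4) → 0 H
  atom 6: C, bond orders sum to 4 (valence 4) → 0 H
  atom 7: C, bond orders sum to 2 (valence 4) → 2 H
  atom 8: C, bond orders sum to 1 (valence 4) → 3 H
  atom 9: C, bond orders sum to 4 (valence 4) → 0 H
  atom 10: C, bond orders sum to 3 (valence 4) → 1 H
  atom 11: O, bond orders sum to 2 (valence 2) → 0 H
  atom 12: S, bond orders sum to 2 (valence 2) → 0 H
  atom 13: C, bond orders sum to 4 (valence 4) → 0 H
  atom 14: C, bond orders sum to 2 (valence 4) → 2 H
  atom 15: C, bond orders sum to 1 (valence 4) → 3 H
Totals → C:10, H:11, F:3, O:1, S:1.
In Hill order: C10H11F3OS.

C10H11F3OS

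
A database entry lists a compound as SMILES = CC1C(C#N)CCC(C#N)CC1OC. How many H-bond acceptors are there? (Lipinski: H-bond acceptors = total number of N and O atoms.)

N atoms: 2; O atoms: 1.
Lipinski HBA = 2 + 1 = 3.

3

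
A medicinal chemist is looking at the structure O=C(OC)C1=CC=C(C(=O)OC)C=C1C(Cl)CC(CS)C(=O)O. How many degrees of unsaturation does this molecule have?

7

Degree of unsaturation = (number of rings) + (number of π bonds).
Ring closures in the SMILES: 1.
π bonds: 6 double bonds (each 1 DoU) → 6 DoU from unsaturation.
Total DoU = 1 + 6 = 7.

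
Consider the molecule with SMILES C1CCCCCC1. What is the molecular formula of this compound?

Walk through each heavy atom and fill implicit hydrogens from standard valence (C 4, N 3, O 2, S 2, halogen 1):
  atom 1: C, bond orders sum to 2 (valence 4) → 2 H
  atom 2: C, bond orders sum to 2 (valence 4) → 2 H
  atom 3: C, bond orders sum to 2 (valence 4) → 2 H
  atom 4: C, bond orders sum to 2 (valence 4) → 2 H
  atom 5: C, bond orders sum to 2 (valence 4) → 2 H
  atom 6: C, bond orders sum to 2 (valence 4) → 2 H
  atom 7: C, bond orders sum to 2 (valence 4) → 2 H
Totals → C:7, H:14.
In Hill order: C7H14.

C7H14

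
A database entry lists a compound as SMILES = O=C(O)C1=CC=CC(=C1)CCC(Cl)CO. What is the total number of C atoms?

Count every carbon token in the SMILES (each C, including those in ring-closure positions and inside branches).
Carbon count: 11.

11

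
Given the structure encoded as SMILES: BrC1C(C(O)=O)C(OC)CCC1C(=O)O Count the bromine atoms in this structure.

Scan the SMILES for Br atoms (remember two-letter symbols like Cl and Br are single atoms).
Bromine count: 1.

1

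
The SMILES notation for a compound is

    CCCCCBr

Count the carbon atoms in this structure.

Count every carbon token in the SMILES (each C, including those in ring-closure positions and inside branches).
Carbon count: 5.

5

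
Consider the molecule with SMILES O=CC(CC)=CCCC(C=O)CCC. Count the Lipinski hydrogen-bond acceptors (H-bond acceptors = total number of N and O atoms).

2

N atoms: 0; O atoms: 2.
Lipinski HBA = 0 + 2 = 2.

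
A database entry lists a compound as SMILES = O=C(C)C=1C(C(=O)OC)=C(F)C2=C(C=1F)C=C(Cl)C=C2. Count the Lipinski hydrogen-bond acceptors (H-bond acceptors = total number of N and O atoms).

N atoms: 0; O atoms: 3.
Lipinski HBA = 0 + 3 = 3.

3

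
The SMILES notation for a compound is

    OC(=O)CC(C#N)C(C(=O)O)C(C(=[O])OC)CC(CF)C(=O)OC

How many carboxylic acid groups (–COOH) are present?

2

The carboxylic acid motif appears at heavy-atom positions 2, 9 in the SMILES.
Other groups present: 2 ester, 1 nitrile.
Carboxylic acid count: 2.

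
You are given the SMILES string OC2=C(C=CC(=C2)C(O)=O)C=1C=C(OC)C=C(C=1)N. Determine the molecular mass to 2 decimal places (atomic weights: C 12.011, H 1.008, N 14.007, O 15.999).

259.26 g/mol

First, the molecular formula is C14H13NO4 (counting implicit H from valence).
  C: 14 × 12.011 = 168.154
  H: 13 × 1.008 = 13.104
  N: 1 × 14.007 = 14.007
  O: 4 × 15.999 = 63.996
Sum: 14×12.011 + 13×1.008 + 1×14.007 + 4×15.999 = 259.261 → 259.26 g/mol.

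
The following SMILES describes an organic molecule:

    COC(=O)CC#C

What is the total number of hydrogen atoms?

6

Walk through each heavy atom and fill implicit hydrogens from standard valence (C 4, N 3, O 2, S 2, halogen 1):
  atom 1: C, bond orders sum to 1 (valence 4) → 3 H
  atom 2: O, bond orders sum to 2 (valence 2) → 0 H
  atom 3: C, bond orders sum to 4 (valence 4) → 0 H
  atom 4: O, bond orders sum to 2 (valence 2) → 0 H
  atom 5: C, bond orders sum to 2 (valence 4) → 2 H
  atom 6: C, bond orders sum to 4 (valence 4) → 0 H
  atom 7: C, bond orders sum to 3 (valence 4) → 1 H
Total hydrogens: 6.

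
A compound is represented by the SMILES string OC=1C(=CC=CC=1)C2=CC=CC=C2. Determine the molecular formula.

C12H10O

Walk through each heavy atom and fill implicit hydrogens from standard valence (C 4, N 3, O 2, S 2, halogen 1):
  atom 1: O, bond orders sum to 1 (valence 2) → 1 H
  atom 2: C, bond orders sum to 4 (valence 4) → 0 H
  atom 3: C, bond orders sum to 4 (valence 4) → 0 H
  atom 4: C, bond orders sum to 3 (valence 4) → 1 H
  atom 5: C, bond orders sum to 3 (valence 4) → 1 H
  atom 6: C, bond orders sum to 3 (valence 4) → 1 H
  atom 7: C, bond orders sum to 3 (valence 4) → 1 H
  atom 8: C, bond orders sum to 4 (valence 4) → 0 H
  atom 9: C, bond orders sum to 3 (valence 4) → 1 H
  atom 10: C, bond orders sum to 3 (valence 4) → 1 H
  atom 11: C, bond orders sum to 3 (valence 4) → 1 H
  atom 12: C, bond orders sum to 3 (valence 4) → 1 H
  atom 13: C, bond orders sum to 3 (valence 4) → 1 H
Totals → C:12, H:10, O:1.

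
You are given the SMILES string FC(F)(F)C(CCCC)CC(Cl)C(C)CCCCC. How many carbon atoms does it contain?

Count every carbon token in the SMILES (each C, including those in ring-closure positions and inside branches).
Carbon count: 15.

15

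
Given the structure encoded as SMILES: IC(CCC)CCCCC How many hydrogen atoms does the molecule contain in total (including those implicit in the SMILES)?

Walk through each heavy atom and fill implicit hydrogens from standard valence (C 4, N 3, O 2, S 2, halogen 1):
  atom 1: I (halogen, monovalent) → 0 H
  atom 2: C, bond orders sum to 3 (valence 4) → 1 H
  atom 3: C, bond orders sum to 2 (valence 4) → 2 H
  atom 4: C, bond orders sum to 2 (valence 4) → 2 H
  atom 5: C, bond orders sum to 1 (valence 4) → 3 H
  atom 6: C, bond orders sum to 2 (valence 4) → 2 H
  atom 7: C, bond orders sum to 2 (valence 4) → 2 H
  atom 8: C, bond orders sum to 2 (valence 4) → 2 H
  atom 9: C, bond orders sum to 2 (valence 4) → 2 H
  atom 10: C, bond orders sum to 1 (valence 4) → 3 H
Total hydrogens: 19.

19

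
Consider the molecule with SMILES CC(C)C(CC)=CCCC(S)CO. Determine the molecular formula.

C11H22OS

Walk through each heavy atom and fill implicit hydrogens from standard valence (C 4, N 3, O 2, S 2, halogen 1):
  atom 1: C, bond orders sum to 1 (valence 4) → 3 H
  atom 2: C, bond orders sum to 3 (valence 4) → 1 H
  atom 3: C, bond orders sum to 1 (valence 4) → 3 H
  atom 4: C, bond orders sum to 4 (valence 4) → 0 H
  atom 5: C, bond orders sum to 2 (valence 4) → 2 H
  atom 6: C, bond orders sum to 1 (valence 4) → 3 H
  atom 7: C, bond orders sum to 3 (valence 4) → 1 H
  atom 8: C, bond orders sum to 2 (valence 4) → 2 H
  atom 9: C, bond orders sum to 2 (valence 4) → 2 H
  atom 10: C, bond orders sum to 3 (valence 4) → 1 H
  atom 11: S, bond orders sum to 1 (valence 2) → 1 H
  atom 12: C, bond orders sum to 2 (valence 4) → 2 H
  atom 13: O, bond orders sum to 1 (valence 2) → 1 H
Totals → C:11, H:22, O:1, S:1.
In Hill order: C11H22OS.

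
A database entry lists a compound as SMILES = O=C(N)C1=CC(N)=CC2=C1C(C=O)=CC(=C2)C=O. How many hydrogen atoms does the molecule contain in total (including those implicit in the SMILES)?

Walk through each heavy atom and fill implicit hydrogens from standard valence (C 4, N 3, O 2, S 2, halogen 1):
  atom 1: O, bond orders sum to 2 (valence 2) → 0 H
  atom 2: C, bond orders sum to 4 (valence 4) → 0 H
  atom 3: N, bond orders sum to 1 (valence 3) → 2 H
  atom 4: C, bond orders sum to 4 (valence 4) → 0 H
  atom 5: C, bond orders sum to 3 (valence 4) → 1 H
  atom 6: C, bond orders sum to 4 (valence 4) → 0 H
  atom 7: N, bond orders sum to 1 (valence 3) → 2 H
  atom 8: C, bond orders sum to 3 (valence 4) → 1 H
  atom 9: C, bond orders sum to 4 (valence 4) → 0 H
  atom 10: C, bond orders sum to 4 (valence 4) → 0 H
  atom 11: C, bond orders sum to 4 (valence 4) → 0 H
  atom 12: C, bond orders sum to 3 (valence 4) → 1 H
  atom 13: O, bond orders sum to 2 (valence 2) → 0 H
  atom 14: C, bond orders sum to 3 (valence 4) → 1 H
  atom 15: C, bond orders sum to 4 (valence 4) → 0 H
  atom 16: C, bond orders sum to 3 (valence 4) → 1 H
  atom 17: C, bond orders sum to 3 (valence 4) → 1 H
  atom 18: O, bond orders sum to 2 (valence 2) → 0 H
Total hydrogens: 10.

10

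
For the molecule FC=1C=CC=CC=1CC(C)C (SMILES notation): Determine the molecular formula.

C10H13F

Walk through each heavy atom and fill implicit hydrogens from standard valence (C 4, N 3, O 2, S 2, halogen 1):
  atom 1: F (halogen, monovalent) → 0 H
  atom 2: C, bond orders sum to 4 (valence 4) → 0 H
  atom 3: C, bond orders sum to 3 (valence 4) → 1 H
  atom 4: C, bond orders sum to 3 (valence 4) → 1 H
  atom 5: C, bond orders sum to 3 (valence 4) → 1 H
  atom 6: C, bond orders sum to 3 (valence 4) → 1 H
  atom 7: C, bond orders sum to 4 (valence 4) → 0 H
  atom 8: C, bond orders sum to 2 (valence 4) → 2 H
  atom 9: C, bond orders sum to 3 (valence 4) → 1 H
  atom 10: C, bond orders sum to 1 (valence 4) → 3 H
  atom 11: C, bond orders sum to 1 (valence 4) → 3 H
Totals → C:10, H:13, F:1.
In Hill order: C10H13F.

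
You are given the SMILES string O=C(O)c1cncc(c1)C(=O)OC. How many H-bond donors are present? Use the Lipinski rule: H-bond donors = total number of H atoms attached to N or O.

Donors: find every N or O and count the H atoms it carries.
  atom 1 (O): bond orders sum to 2 → 0 H
  atom 3 (O): bond orders sum to 1 → 1 H
  atom 6 (N): bond orders sum to 3 → 0 H
  atom 11 (O): bond orders sum to 2 → 0 H
  atom 12 (O): bond orders sum to 2 → 0 H
Lipinski HBD = 1.

1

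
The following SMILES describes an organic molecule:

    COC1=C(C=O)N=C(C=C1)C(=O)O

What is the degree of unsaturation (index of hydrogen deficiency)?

6

Degree of unsaturation = (number of rings) + (number of π bonds).
Ring closures in the SMILES: 1.
π bonds: 5 double bonds (each 1 DoU) → 5 DoU from unsaturation.
Total DoU = 1 + 5 = 6.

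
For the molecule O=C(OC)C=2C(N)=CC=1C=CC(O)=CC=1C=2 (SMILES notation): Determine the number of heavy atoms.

Every atom symbol written in the SMILES (organic subset) is one heavy atom; implicit H are not written.
Heavy atoms by element → C:12, N:1, O:3.
Total: 16.

16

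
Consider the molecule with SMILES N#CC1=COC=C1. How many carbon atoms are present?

5

Count every carbon token in the SMILES (each C, including those in ring-closure positions and inside branches).
Carbon count: 5.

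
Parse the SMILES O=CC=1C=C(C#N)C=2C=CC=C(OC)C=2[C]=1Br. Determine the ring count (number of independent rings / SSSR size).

In SMILES, each pair of matching ring-closure digits denotes one ring-closing bond; the number of such bonds equals the number of independent rings.
Ring-closure bonds here: 2.

2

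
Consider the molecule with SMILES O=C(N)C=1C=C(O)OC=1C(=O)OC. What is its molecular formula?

Walk through each heavy atom and fill implicit hydrogens from standard valence (C 4, N 3, O 2, S 2, halogen 1):
  atom 1: O, bond orders sum to 2 (valence 2) → 0 H
  atom 2: C, bond orders sum to 4 (valence 4) → 0 H
  atom 3: N, bond orders sum to 1 (valence 3) → 2 H
  atom 4: C, bond orders sum to 4 (valence 4) → 0 H
  atom 5: C, bond orders sum to 3 (valence 4) → 1 H
  atom 6: C, bond orders sum to 4 (valence 4) → 0 H
  atom 7: O, bond orders sum to 1 (valence 2) → 1 H
  atom 8: O, bond orders sum to 2 (valence 2) → 0 H
  atom 9: C, bond orders sum to 4 (valence 4) → 0 H
  atom 10: C, bond orders sum to 4 (valence 4) → 0 H
  atom 11: O, bond orders sum to 2 (valence 2) → 0 H
  atom 12: O, bond orders sum to 2 (valence 2) → 0 H
  atom 13: C, bond orders sum to 1 (valence 4) → 3 H
Totals → C:7, H:7, N:1, O:5.
In Hill order: C7H7NO5.

C7H7NO5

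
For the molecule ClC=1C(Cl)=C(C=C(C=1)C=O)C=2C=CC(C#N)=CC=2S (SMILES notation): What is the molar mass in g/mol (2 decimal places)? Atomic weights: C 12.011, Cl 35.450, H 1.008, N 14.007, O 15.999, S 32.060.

308.18 g/mol

First, the molecular formula is C14H7Cl2NOS (counting implicit H from valence).
  C: 14 × 12.011 = 168.154
  Cl: 2 × 35.450 = 70.900
  H: 7 × 1.008 = 7.056
  N: 1 × 14.007 = 14.007
  O: 1 × 15.999 = 15.999
  S: 1 × 32.060 = 32.060
Sum: 14×12.011 + 2×35.450 + 7×1.008 + 1×14.007 + 1×15.999 + 1×32.060 = 308.176 → 308.18 g/mol.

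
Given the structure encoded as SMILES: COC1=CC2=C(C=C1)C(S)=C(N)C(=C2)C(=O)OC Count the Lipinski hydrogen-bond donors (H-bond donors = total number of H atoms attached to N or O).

Donors: find every N or O and count the H atoms it carries.
  atom 2 (O): bond orders sum to 2 → 0 H
  atom 12 (N): bond orders sum to 1 → 2 H
  atom 16 (O): bond orders sum to 2 → 0 H
  atom 17 (O): bond orders sum to 2 → 0 H
Lipinski HBD = 2.

2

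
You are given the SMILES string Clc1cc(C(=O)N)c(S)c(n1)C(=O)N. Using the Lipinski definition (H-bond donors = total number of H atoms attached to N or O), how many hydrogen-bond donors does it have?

4

Donors: find every N or O and count the H atoms it carries.
  atom 6 (O): bond orders sum to 2 → 0 H
  atom 7 (N): bond orders sum to 1 → 2 H
  atom 11 (N): bond orders sum to 3 → 0 H
  atom 13 (O): bond orders sum to 2 → 0 H
  atom 14 (N): bond orders sum to 1 → 2 H
Lipinski HBD = 4.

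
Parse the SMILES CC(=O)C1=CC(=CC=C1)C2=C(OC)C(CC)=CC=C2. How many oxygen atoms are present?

2

Scan the SMILES for O atoms (remember two-letter symbols like Cl and Br are single atoms).
Oxygen count: 2.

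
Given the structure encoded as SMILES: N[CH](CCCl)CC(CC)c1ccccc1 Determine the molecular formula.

Walk through each heavy atom and fill implicit hydrogens from standard valence (C 4, N 3, O 2, S 2, halogen 1); for lowercase aromatic atoms, an aromatic c carries 1 H when it has two neighbours and 0 H with three, and aromatic n carries 0 H:
  atom 1: N, bond orders sum to 1 (valence 3) → 2 H
  atom 2: C with explicit H count 1
  atom 3: C, bond orders sum to 2 (valence 4) → 2 H
  atom 4: C, bond orders sum to 2 (valence 4) → 2 H
  atom 5: Cl (halogen, monovalent) → 0 H
  atom 6: C, bond orders sum to 2 (valence 4) → 2 H
  atom 7: C, bond orders sum to 3 (valence 4) → 1 H
  atom 8: C, bond orders sum to 2 (valence 4) → 2 H
  atom 9: C, bond orders sum to 1 (valence 4) → 3 H
  atom 10: aromatic c, 3 neighbours → 0 H
  atom 11: aromatic c, 2 neighbours → 1 H
  atom 12: aromatic c, 2 neighbours → 1 H
  atom 13: aromatic c, 2 neighbours → 1 H
  atom 14: aromatic c, 2 neighbours → 1 H
  atom 15: aromatic c, 2 neighbours → 1 H
Totals → C:13, H:20, Cl:1, N:1.
In Hill order: C13H20ClN.

C13H20ClN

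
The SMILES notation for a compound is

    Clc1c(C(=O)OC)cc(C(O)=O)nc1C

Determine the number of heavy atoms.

15

Every atom symbol written in the SMILES (organic subset) is one heavy atom; implicit H are not written.
Heavy atoms by element → C:9, Cl:1, N:1, O:4.
Total: 15.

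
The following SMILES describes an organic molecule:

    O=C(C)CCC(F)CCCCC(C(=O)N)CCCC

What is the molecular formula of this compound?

C15H28FNO2

Walk through each heavy atom and fill implicit hydrogens from standard valence (C 4, N 3, O 2, S 2, halogen 1):
  atom 1: O, bond orders sum to 2 (valence 2) → 0 H
  atom 2: C, bond orders sum to 4 (valence 4) → 0 H
  atom 3: C, bond orders sum to 1 (valence 4) → 3 H
  atom 4: C, bond orders sum to 2 (valence 4) → 2 H
  atom 5: C, bond orders sum to 2 (valence 4) → 2 H
  atom 6: C, bond orders sum to 3 (valence 4) → 1 H
  atom 7: F (halogen, monovalent) → 0 H
  atom 8: C, bond orders sum to 2 (valence 4) → 2 H
  atom 9: C, bond orders sum to 2 (valence 4) → 2 H
  atom 10: C, bond orders sum to 2 (valence 4) → 2 H
  atom 11: C, bond orders sum to 2 (valence 4) → 2 H
  atom 12: C, bond orders sum to 3 (valence 4) → 1 H
  atom 13: C, bond orders sum to 4 (valence 4) → 0 H
  atom 14: O, bond orders sum to 2 (valence 2) → 0 H
  atom 15: N, bond orders sum to 1 (valence 3) → 2 H
  atom 16: C, bond orders sum to 2 (valence 4) → 2 H
  atom 17: C, bond orders sum to 2 (valence 4) → 2 H
  atom 18: C, bond orders sum to 2 (valence 4) → 2 H
  atom 19: C, bond orders sum to 1 (valence 4) → 3 H
Totals → C:15, H:28, F:1, N:1, O:2.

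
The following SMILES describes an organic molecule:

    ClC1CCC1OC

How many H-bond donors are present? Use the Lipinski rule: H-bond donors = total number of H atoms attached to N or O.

Donors: find every N or O and count the H atoms it carries.
  atom 6 (O): bond orders sum to 2 → 0 H
Lipinski HBD = 0.

0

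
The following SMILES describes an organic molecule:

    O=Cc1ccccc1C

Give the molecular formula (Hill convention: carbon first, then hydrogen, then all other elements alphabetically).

Walk through each heavy atom and fill implicit hydrogens from standard valence (C 4, N 3, O 2, S 2, halogen 1); for lowercase aromatic atoms, an aromatic c carries 1 H when it has two neighbours and 0 H with three, and aromatic n carries 0 H:
  atom 1: O, bond orders sum to 2 (valence 2) → 0 H
  atom 2: C, bond orders sum to 3 (valence 4) → 1 H
  atom 3: aromatic c, 3 neighbours → 0 H
  atom 4: aromatic c, 2 neighbours → 1 H
  atom 5: aromatic c, 2 neighbours → 1 H
  atom 6: aromatic c, 2 neighbours → 1 H
  atom 7: aromatic c, 2 neighbours → 1 H
  atom 8: aromatic c, 3 neighbours → 0 H
  atom 9: C, bond orders sum to 1 (valence 4) → 3 H
Totals → C:8, H:8, O:1.
In Hill order: C8H8O.

C8H8O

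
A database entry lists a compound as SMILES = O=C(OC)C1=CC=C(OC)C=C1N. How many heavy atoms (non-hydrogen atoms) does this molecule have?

13

Every atom symbol written in the SMILES (organic subset) is one heavy atom; implicit H are not written.
Heavy atoms by element → C:9, N:1, O:3.
Total: 13.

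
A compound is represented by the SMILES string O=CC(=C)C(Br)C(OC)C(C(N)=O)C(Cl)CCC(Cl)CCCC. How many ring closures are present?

0

In SMILES, each pair of matching ring-closure digits denotes one ring-closing bond; the number of such bonds equals the number of independent rings.
Ring-closure bonds here: 0.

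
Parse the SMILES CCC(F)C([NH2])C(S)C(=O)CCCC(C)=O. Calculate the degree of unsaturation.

2

Degree of unsaturation = (number of rings) + (number of π bonds).
Ring closures in the SMILES: 0.
π bonds: 2 double bonds (each 1 DoU) → 2 DoU from unsaturation.
Total DoU = 0 + 2 = 2.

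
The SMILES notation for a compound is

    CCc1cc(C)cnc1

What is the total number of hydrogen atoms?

Walk through each heavy atom and fill implicit hydrogens from standard valence (C 4, N 3, O 2, S 2, halogen 1); for lowercase aromatic atoms, an aromatic c carries 1 H when it has two neighbours and 0 H with three, and aromatic n carries 0 H:
  atom 1: C, bond orders sum to 1 (valence 4) → 3 H
  atom 2: C, bond orders sum to 2 (valence 4) → 2 H
  atom 3: aromatic c, 3 neighbours → 0 H
  atom 4: aromatic c, 2 neighbours → 1 H
  atom 5: aromatic c, 3 neighbours → 0 H
  atom 6: C, bond orders sum to 1 (valence 4) → 3 H
  atom 7: aromatic c, 2 neighbours → 1 H
  atom 8: aromatic n, 2 neighbours → 0 H
  atom 9: aromatic c, 2 neighbours → 1 H
Total hydrogens: 11.

11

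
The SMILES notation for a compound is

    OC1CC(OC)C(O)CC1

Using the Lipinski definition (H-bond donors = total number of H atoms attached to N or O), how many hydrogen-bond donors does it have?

2

Donors: find every N or O and count the H atoms it carries.
  atom 1 (O): bond orders sum to 1 → 1 H
  atom 5 (O): bond orders sum to 2 → 0 H
  atom 8 (O): bond orders sum to 1 → 1 H
Lipinski HBD = 2.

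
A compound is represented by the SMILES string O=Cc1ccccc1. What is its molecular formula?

Walk through each heavy atom and fill implicit hydrogens from standard valence (C 4, N 3, O 2, S 2, halogen 1); for lowercase aromatic atoms, an aromatic c carries 1 H when it has two neighbours and 0 H with three, and aromatic n carries 0 H:
  atom 1: O, bond orders sum to 2 (valence 2) → 0 H
  atom 2: C, bond orders sum to 3 (valence 4) → 1 H
  atom 3: aromatic c, 3 neighbours → 0 H
  atom 4: aromatic c, 2 neighbours → 1 H
  atom 5: aromatic c, 2 neighbours → 1 H
  atom 6: aromatic c, 2 neighbours → 1 H
  atom 7: aromatic c, 2 neighbours → 1 H
  atom 8: aromatic c, 2 neighbours → 1 H
Totals → C:7, H:6, O:1.
In Hill order: C7H6O.

C7H6O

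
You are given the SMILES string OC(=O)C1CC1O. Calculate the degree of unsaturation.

Molecular formula: C4H6O3.
DoU = (2C + 2 + N − H − X) / 2, where X is the halogen count and O/S are ignored.
    = (2·4 + 2 + 0 − 6 − 0) / 2 = 4 / 2 = 2.

2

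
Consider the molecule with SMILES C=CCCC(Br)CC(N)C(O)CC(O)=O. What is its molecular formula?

Walk through each heavy atom and fill implicit hydrogens from standard valence (C 4, N 3, O 2, S 2, halogen 1):
  atom 1: C, bond orders sum to 2 (valence 4) → 2 H
  atom 2: C, bond orders sum to 3 (valence 4) → 1 H
  atom 3: C, bond orders sum to 2 (valence 4) → 2 H
  atom 4: C, bond orders sum to 2 (valence 4) → 2 H
  atom 5: C, bond orders sum to 3 (valence 4) → 1 H
  atom 6: Br (halogen, monovalent) → 0 H
  atom 7: C, bond orders sum to 2 (valence 4) → 2 H
  atom 8: C, bond orders sum to 3 (valence 4) → 1 H
  atom 9: N, bond orders sum to 1 (valence 3) → 2 H
  atom 10: C, bond orders sum to 3 (valence 4) → 1 H
  atom 11: O, bond orders sum to 1 (valence 2) → 1 H
  atom 12: C, bond orders sum to 2 (valence 4) → 2 H
  atom 13: C, bond orders sum to 4 (valence 4) → 0 H
  atom 14: O, bond orders sum to 1 (valence 2) → 1 H
  atom 15: O, bond orders sum to 2 (valence 2) → 0 H
Totals → C:10, H:18, Br:1, N:1, O:3.
In Hill order: C10H18BrNO3.

C10H18BrNO3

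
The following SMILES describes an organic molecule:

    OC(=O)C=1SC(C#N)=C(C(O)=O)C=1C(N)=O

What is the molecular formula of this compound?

Walk through each heavy atom and fill implicit hydrogens from standard valence (C 4, N 3, O 2, S 2, halogen 1):
  atom 1: O, bond orders sum to 1 (valence 2) → 1 H
  atom 2: C, bond orders sum to 4 (valence 4) → 0 H
  atom 3: O, bond orders sum to 2 (valence 2) → 0 H
  atom 4: C, bond orders sum to 4 (valence 4) → 0 H
  atom 5: S, bond orders sum to 2 (valence 2) → 0 H
  atom 6: C, bond orders sum to 4 (valence 4) → 0 H
  atom 7: C, bond orders sum to 4 (valence 4) → 0 H
  atom 8: N, bond orders sum to 3 (valence 3) → 0 H
  atom 9: C, bond orders sum to 4 (valence 4) → 0 H
  atom 10: C, bond orders sum to 4 (valence 4) → 0 H
  atom 11: O, bond orders sum to 1 (valence 2) → 1 H
  atom 12: O, bond orders sum to 2 (valence 2) → 0 H
  atom 13: C, bond orders sum to 4 (valence 4) → 0 H
  atom 14: C, bond orders sum to 4 (valence 4) → 0 H
  atom 15: N, bond orders sum to 1 (valence 3) → 2 H
  atom 16: O, bond orders sum to 2 (valence 2) → 0 H
Totals → C:8, H:4, N:2, O:5, S:1.

C8H4N2O5S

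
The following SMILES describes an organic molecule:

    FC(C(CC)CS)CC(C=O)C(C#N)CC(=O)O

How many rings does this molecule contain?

In SMILES, each pair of matching ring-closure digits denotes one ring-closing bond; the number of such bonds equals the number of independent rings.
Ring-closure bonds here: 0.

0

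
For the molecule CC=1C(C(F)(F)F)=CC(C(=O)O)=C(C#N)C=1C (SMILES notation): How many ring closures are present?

In SMILES, each pair of matching ring-closure digits denotes one ring-closing bond; the number of such bonds equals the number of independent rings.
Ring-closure bonds here: 1.

1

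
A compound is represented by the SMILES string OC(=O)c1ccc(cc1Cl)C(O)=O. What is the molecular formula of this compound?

Walk through each heavy atom and fill implicit hydrogens from standard valence (C 4, N 3, O 2, S 2, halogen 1); for lowercase aromatic atoms, an aromatic c carries 1 H when it has two neighbours and 0 H with three, and aromatic n carries 0 H:
  atom 1: O, bond orders sum to 1 (valence 2) → 1 H
  atom 2: C, bond orders sum to 4 (valence 4) → 0 H
  atom 3: O, bond orders sum to 2 (valence 2) → 0 H
  atom 4: aromatic c, 3 neighbours → 0 H
  atom 5: aromatic c, 2 neighbours → 1 H
  atom 6: aromatic c, 2 neighbours → 1 H
  atom 7: aromatic c, 3 neighbours → 0 H
  atom 8: aromatic c, 2 neighbours → 1 H
  atom 9: aromatic c, 3 neighbours → 0 H
  atom 10: Cl (halogen, monovalent) → 0 H
  atom 11: C, bond orders sum to 4 (valence 4) → 0 H
  atom 12: O, bond orders sum to 1 (valence 2) → 1 H
  atom 13: O, bond orders sum to 2 (valence 2) → 0 H
Totals → C:8, H:5, Cl:1, O:4.

C8H5ClO4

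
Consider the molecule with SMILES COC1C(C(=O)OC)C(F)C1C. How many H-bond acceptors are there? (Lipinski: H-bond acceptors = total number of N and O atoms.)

3

N atoms: 0; O atoms: 3.
Lipinski HBA = 0 + 3 = 3.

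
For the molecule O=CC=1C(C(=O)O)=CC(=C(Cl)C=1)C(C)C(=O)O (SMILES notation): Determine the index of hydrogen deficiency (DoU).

7

Molecular formula: C11H9ClO5.
DoU = (2C + 2 + N − H − X) / 2, where X is the halogen count and O/S are ignored.
    = (2·11 + 2 + 0 − 9 − 1) / 2 = 14 / 2 = 7.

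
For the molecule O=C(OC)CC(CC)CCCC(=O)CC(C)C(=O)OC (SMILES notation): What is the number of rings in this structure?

In SMILES, each pair of matching ring-closure digits denotes one ring-closing bond; the number of such bonds equals the number of independent rings.
Ring-closure bonds here: 0.

0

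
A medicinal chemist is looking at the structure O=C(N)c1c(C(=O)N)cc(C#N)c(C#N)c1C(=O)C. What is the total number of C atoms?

Count every carbon token in the SMILES (each C, including those in ring-closure positions and inside branches).
Carbon count: 12.

12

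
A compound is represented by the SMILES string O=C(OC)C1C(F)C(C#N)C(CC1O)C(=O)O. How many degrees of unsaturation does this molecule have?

Degree of unsaturation = (number of rings) + (number of π bonds).
Ring closures in the SMILES: 1.
π bonds: 2 double bonds (each 1 DoU), 1 triple bond (each 2 DoU) → 4 DoU from unsaturation.
Total DoU = 1 + 4 = 5.

5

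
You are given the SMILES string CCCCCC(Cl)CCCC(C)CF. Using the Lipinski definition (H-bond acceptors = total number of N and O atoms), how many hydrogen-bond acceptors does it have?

0

N atoms: 0; O atoms: 0.
Lipinski HBA = 0 + 0 = 0.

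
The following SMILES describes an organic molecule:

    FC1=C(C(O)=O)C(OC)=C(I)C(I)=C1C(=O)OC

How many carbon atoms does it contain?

10

Count every carbon token in the SMILES (each C, including those in ring-closure positions and inside branches).
Carbon count: 10.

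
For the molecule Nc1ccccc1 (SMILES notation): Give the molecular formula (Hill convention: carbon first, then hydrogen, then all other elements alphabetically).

Walk through each heavy atom and fill implicit hydrogens from standard valence (C 4, N 3, O 2, S 2, halogen 1); for lowercase aromatic atoms, an aromatic c carries 1 H when it has two neighbours and 0 H with three, and aromatic n carries 0 H:
  atom 1: N, bond orders sum to 1 (valence 3) → 2 H
  atom 2: aromatic c, 3 neighbours → 0 H
  atom 3: aromatic c, 2 neighbours → 1 H
  atom 4: aromatic c, 2 neighbours → 1 H
  atom 5: aromatic c, 2 neighbours → 1 H
  atom 6: aromatic c, 2 neighbours → 1 H
  atom 7: aromatic c, 2 neighbours → 1 H
Totals → C:6, H:7, N:1.
In Hill order: C6H7N.

C6H7N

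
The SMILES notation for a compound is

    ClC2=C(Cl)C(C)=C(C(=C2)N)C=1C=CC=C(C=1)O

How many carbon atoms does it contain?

13

Count every carbon token in the SMILES (each C, including those in ring-closure positions and inside branches).
Carbon count: 13.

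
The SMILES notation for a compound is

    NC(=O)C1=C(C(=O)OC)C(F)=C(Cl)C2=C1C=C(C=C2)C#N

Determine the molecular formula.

Walk through each heavy atom and fill implicit hydrogens from standard valence (C 4, N 3, O 2, S 2, halogen 1):
  atom 1: N, bond orders sum to 1 (valence 3) → 2 H
  atom 2: C, bond orders sum to 4 (valence 4) → 0 H
  atom 3: O, bond orders sum to 2 (valence 2) → 0 H
  atom 4: C, bond orders sum to 4 (valence 4) → 0 H
  atom 5: C, bond orders sum to 4 (valence 4) → 0 H
  atom 6: C, bond orders sum to 4 (valence 4) → 0 H
  atom 7: O, bond orders sum to 2 (valence 2) → 0 H
  atom 8: O, bond orders sum to 2 (valence 2) → 0 H
  atom 9: C, bond orders sum to 1 (valence 4) → 3 H
  atom 10: C, bond orders sum to 4 (valence 4) → 0 H
  atom 11: F (halogen, monovalent) → 0 H
  atom 12: C, bond orders sum to 4 (valence 4) → 0 H
  atom 13: Cl (halogen, monovalent) → 0 H
  atom 14: C, bond orders sum to 4 (valence 4) → 0 H
  atom 15: C, bond orders sum to 4 (valence 4) → 0 H
  atom 16: C, bond orders sum to 3 (valence 4) → 1 H
  atom 17: C, bond orders sum to 4 (valence 4) → 0 H
  atom 18: C, bond orders sum to 3 (valence 4) → 1 H
  atom 19: C, bond orders sum to 3 (valence 4) → 1 H
  atom 20: C, bond orders sum to 4 (valence 4) → 0 H
  atom 21: N, bond orders sum to 3 (valence 3) → 0 H
Totals → C:14, H:8, Cl:1, F:1, N:2, O:3.
In Hill order: C14H8ClFN2O3.

C14H8ClFN2O3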